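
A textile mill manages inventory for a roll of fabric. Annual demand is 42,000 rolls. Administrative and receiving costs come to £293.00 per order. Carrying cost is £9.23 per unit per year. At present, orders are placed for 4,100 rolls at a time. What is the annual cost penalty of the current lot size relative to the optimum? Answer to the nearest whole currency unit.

Extra cost ≈ £6,851 per year

EOQ = √(2DS/H) = √(2 × 42,000 × 293 / 9.23) ≈ 1632.95.
Cost at Q* = (D/Q*)S + (Q*/2)H = √(2DSH) ≈ £15,072.12.
Cost at Q = 4,100: (42,000/4,100)×293 + (4,100/2)×9.23 = £3,001.46 + £18,921.50 = £21,922.96.
Excess = £21,922.96 − £15,072.12 = £6,850.84.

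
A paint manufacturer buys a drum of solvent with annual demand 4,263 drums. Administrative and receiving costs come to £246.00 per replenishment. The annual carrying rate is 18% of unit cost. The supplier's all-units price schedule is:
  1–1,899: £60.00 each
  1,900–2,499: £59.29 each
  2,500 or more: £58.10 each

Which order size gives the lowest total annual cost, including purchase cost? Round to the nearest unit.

Q* ≈ 441 drums

Holding cost per unit per year at price C is H = 0.18·C.
Evaluate total cost at each tier's feasible EOQ or, if the EOQ is below the tier, at the tier's minimum quantity.
EOQ at £60.00 = 440.7 (feasible in tier 1): TC = 4,263×£60.00 + (4,263/440.7)×246 + (440.7/2)×0.18×£60.00 = £260,539.40.
EOQ at £59.29 = 443.3 < 1900, so use break Q=1900: TC = 4,263×£59.29 + (4,263/1900.0)×246 + (1900.0/2)×0.18×£59.29 = £263,443.81.
EOQ at £58.10 = 447.8 < 2500, so use break Q=2500: TC = 4,263×£58.10 + (4,263/2500.0)×246 + (2500.0/2)×0.18×£58.10 = £261,172.28.
Lowest total cost is £260,539.40 at Q = 440.7.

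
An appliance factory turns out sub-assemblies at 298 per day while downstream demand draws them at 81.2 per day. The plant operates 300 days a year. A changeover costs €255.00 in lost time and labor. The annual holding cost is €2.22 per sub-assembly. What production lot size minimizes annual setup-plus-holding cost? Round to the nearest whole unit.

Annual demand D = 81.2 × 300 = 24,360.
Production build-up factor (1 − d/p) = 1 − 81.2/298 = 0.7275.
Q* = √(2DS / (H(1 − d/p))) = √(2 × 24,360 × 255 / (2.22 × 0.7275)).
= √(12,423,600 / 1.6151) ≈ 2773.484.

Q* ≈ 2,773 sub-assemblies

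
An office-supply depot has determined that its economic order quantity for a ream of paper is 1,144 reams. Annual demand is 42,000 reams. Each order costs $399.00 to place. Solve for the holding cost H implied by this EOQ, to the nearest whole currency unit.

Invert the EOQ relation Q*² = 2DS/H.
From Q* = √(2DS/H): H = 2DS / Q*² = 2 × 42,000 × 399 / 1,144² = 25.6094.

H ≈ $26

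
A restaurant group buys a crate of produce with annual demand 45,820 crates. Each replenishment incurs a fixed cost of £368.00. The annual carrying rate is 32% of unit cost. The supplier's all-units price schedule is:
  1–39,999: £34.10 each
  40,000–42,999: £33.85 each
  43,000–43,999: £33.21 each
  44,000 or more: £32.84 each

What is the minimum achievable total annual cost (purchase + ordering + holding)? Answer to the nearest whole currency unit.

TC* ≈ £1,581,645

Holding cost per unit per year at price C is H = 0.32·C.
Candidates are each tier's EOQ (if it falls in that tier) and each price-break quantity.
EOQ at £34.10 = 1758.0 (feasible in tier 1): TC = 45,820×£34.10 + (45,820/1758.0)×368 + (1758.0/2)×0.32×£34.10 = £1,581,645.09.
EOQ at £33.85 = 1764.5 < 40000, so use break Q=40000: TC = 45,820×£33.85 + (45,820/40000.0)×368 + (40000.0/2)×0.32×£33.85 = £1,768,068.54.
EOQ at £33.21 = 1781.4 < 43000, so use break Q=43000: TC = 45,820×£33.21 + (45,820/43000.0)×368 + (43000.0/2)×0.32×£33.21 = £1,750,559.13.
EOQ at £32.84 = 1791.4 < 44000, so use break Q=44000: TC = 45,820×£32.84 + (45,820/44000.0)×368 + (44000.0/2)×0.32×£32.84 = £1,736,305.62.
Lowest total cost among the candidates is at Q = 1758.0.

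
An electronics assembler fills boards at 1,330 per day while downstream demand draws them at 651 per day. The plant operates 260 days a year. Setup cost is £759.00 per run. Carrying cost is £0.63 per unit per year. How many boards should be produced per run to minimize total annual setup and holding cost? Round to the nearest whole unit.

Annual demand D = 651 × 260 = 169,260.
Production build-up factor (1 − d/p) = 1 − 651/1,330 = 0.5105.
Q* = √(2DS / (H(1 − d/p))) = √(2 × 169,260 × 759 / (0.63 × 0.5105)).
= √(256,936,680 / 0.3216) ≈ 28264.006.

Q* ≈ 28,264 boards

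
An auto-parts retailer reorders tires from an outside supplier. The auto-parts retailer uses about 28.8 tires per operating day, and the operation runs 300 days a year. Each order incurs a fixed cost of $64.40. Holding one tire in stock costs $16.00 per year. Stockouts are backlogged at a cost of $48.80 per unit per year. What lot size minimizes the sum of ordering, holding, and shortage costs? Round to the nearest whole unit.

Annual demand D = 28.8 × 300 = 8,640.
With planned backorders, Q* = √(2DS/H) · √((H+B)/B).
√(2DS/H) = √(2 × 8,640 × 64.4 / 16) = 263.727.
√((H+B)/B) = √((16+48.8)/48.8) = 1.1523.
Q* ≈ 303.901.

Q* ≈ 304 tires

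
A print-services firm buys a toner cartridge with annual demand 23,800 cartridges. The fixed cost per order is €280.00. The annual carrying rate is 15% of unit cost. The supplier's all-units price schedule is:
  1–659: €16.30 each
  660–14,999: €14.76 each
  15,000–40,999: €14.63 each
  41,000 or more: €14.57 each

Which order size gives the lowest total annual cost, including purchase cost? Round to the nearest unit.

Q* ≈ 2,454 cartridges

Holding cost per unit per year at price C is H = 0.15·C.
Candidates are each tier's EOQ (if it falls in that tier) and each price-break quantity.
Tier 1 (€16.30): EOQ = 2334.8 exceeds tier's upper bound 659, so this tier is dominated.
EOQ at €14.76 = 2453.5 (feasible in tier 2): TC = 23,800×€14.76 + (23,800/2453.5)×280 + (2453.5/2)×0.15×€14.76 = €356,720.14.
EOQ at €14.63 = 2464.4 < 15000, so use break Q=15000: TC = 23,800×€14.63 + (23,800/15000.0)×280 + (15000.0/2)×0.15×€14.63 = €365,097.02.
EOQ at €14.57 = 2469.5 < 41000, so use break Q=41000: TC = 23,800×€14.57 + (23,800/41000.0)×280 + (41000.0/2)×0.15×€14.57 = €391,731.29.
Lowest total cost is €356,720.14 at Q = 2453.5.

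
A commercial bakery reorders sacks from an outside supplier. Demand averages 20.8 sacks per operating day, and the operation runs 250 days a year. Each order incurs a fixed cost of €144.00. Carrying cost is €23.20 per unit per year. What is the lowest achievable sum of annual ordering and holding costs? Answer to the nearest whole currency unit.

Annual demand D = 20.8 × 250 = 5,200.
EOQ = √(2DS/H) = √(2 × 5,200 × 144 / 23.2) ≈ 254.07.
At Q*, ordering cost (D/Q*)S equals holding cost (Q*/2)H, each = √(DSH/2).
Minimum total = √(2DSH) = √(2 × 5,200 × 144 × 23.2) ≈ 5894.431.

TC* ≈ €5,894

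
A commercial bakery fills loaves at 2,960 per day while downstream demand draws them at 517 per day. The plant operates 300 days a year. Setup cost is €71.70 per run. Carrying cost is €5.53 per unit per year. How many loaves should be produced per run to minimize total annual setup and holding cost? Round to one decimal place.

Annual demand D = 517 × 300 = 155,100.
Production build-up factor (1 − d/p) = 1 − 517/2,960 = 0.8253.
Q* = √(2DS / (H(1 − d/p))) = √(2 × 155,100 × 71.7 / (5.53 × 0.8253)).
= √(22,241,340 / 4.5641) ≈ 2207.507.

Q* ≈ 2,207.5 loaves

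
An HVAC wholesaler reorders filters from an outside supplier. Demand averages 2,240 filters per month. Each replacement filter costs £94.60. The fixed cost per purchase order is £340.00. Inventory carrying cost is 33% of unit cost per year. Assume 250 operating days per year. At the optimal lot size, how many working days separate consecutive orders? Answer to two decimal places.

Annual demand D = 2,240 × 12 = 26,880.
Holding cost H = 0.33 × £94.60 = £31.2180 per unit per year.
Q* = √(2DS/H) = √(2 × 26,880 × 340 / 31.218) ≈ 765.19.
Cycle time = Q*/D × 250 = 765.19 / 26,880 × 250 ≈ 7.117 days.

T ≈ 7.12 days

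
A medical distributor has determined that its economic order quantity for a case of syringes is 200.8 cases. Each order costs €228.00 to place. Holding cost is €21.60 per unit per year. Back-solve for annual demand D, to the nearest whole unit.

Invert the EOQ relation Q*² = 2DS/H.
From Q* = √(2DS/H): D = Q*²H / (2S) = 200.8² × 21.6 / (2 × 228) = 1909.925.

D ≈ 1,910 cases per year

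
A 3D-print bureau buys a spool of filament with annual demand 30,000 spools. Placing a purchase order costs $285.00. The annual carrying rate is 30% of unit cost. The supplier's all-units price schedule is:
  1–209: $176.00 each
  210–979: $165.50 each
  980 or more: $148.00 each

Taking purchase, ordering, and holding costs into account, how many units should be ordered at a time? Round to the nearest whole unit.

Holding cost per unit per year at price C is H = 0.30·C.
Candidates are each tier's EOQ (if it falls in that tier) and each price-break quantity.
Tier 1 ($176.00): EOQ = 569.1 exceeds tier's upper bound 209, so this tier is dominated.
EOQ at $165.50 = 586.9 (feasible in tier 2): TC = 30,000×$165.50 + (30,000/586.9)×285 + (586.9/2)×0.30×$165.50 = $4,994,137.86.
EOQ at $148.00 = 620.6 < 980, so use break Q=980: TC = 30,000×$148.00 + (30,000/980.0)×285 + (980.0/2)×0.30×$148.00 = $4,470,480.49.
Lowest total cost is $4,470,480.49 at Q = 980.0.

Q* ≈ 980 spools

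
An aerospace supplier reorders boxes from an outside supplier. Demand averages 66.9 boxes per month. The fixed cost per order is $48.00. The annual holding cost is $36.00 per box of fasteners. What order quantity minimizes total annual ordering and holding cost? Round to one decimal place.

Annual demand D = 66.9 × 12 = 802.8.
EOQ = √(2DS / H) = √(2 × 802.8 × 48 / 36).
= √(77,068.8 / 36) = √2,140.8 ≈ 46.269.

Q* ≈ 46.3 boxes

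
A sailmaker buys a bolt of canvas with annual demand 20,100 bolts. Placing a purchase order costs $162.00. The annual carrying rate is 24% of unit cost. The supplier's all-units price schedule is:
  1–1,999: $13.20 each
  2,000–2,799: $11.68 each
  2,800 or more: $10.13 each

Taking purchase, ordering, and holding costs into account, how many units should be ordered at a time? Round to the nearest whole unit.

Q* ≈ 2,800 bolts

Holding cost per unit per year at price C is H = 0.24·C.
Candidates are each tier's EOQ (if it falls in that tier) and each price-break quantity.
EOQ at $13.20 = 1433.8 (feasible in tier 1): TC = 20,100×$13.20 + (20,100/1433.8)×162 + (1433.8/2)×0.24×$13.20 = $269,862.17.
EOQ at $11.68 = 1524.2 < 2000, so use break Q=2000: TC = 20,100×$11.68 + (20,100/2000.0)×162 + (2000.0/2)×0.24×$11.68 = $239,199.30.
EOQ at $10.13 = 1636.7 < 2800, so use break Q=2800: TC = 20,100×$10.13 + (20,100/2800.0)×162 + (2800.0/2)×0.24×$10.13 = $208,179.61.
Lowest total cost is $208,179.61 at Q = 2800.0.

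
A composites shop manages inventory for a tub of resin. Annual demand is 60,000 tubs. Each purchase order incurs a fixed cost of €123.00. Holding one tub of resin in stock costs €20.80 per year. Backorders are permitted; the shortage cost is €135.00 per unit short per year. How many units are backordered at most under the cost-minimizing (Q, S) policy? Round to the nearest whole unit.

With planned backorders, Q* = √(2DS/H) · √((H+B)/B).
√(2DS/H) = √(2 × 60,000 × 123 / 20.8) = 842.387.
√((H+B)/B) = √((20.8+135)/135) = 1.0743.
Q* ≈ 904.958.
S* = Q* · H/(H+B) = 904.958 × 20.8/155.8 ≈ 120.816.

S* ≈ 121 tubs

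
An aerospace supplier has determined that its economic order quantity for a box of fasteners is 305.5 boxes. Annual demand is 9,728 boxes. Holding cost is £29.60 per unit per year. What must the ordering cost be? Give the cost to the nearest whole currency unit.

The basic EOQ model gives Q* = √(2DS/H); rearrange for the unknown.
From Q* = √(2DS/H): S = Q*²H / (2D) = 305.5² × 29.6 / (2 × 9,728) = 141.9909.

S ≈ £142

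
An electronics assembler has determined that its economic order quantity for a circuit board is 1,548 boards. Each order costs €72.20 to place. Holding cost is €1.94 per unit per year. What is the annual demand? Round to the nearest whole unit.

D ≈ 32,194 boards per year

Invert the EOQ relation Q*² = 2DS/H.
From Q* = √(2DS/H): D = Q*²H / (2S) = 1,548² × 1.94 / (2 × 72.2) = 32194.112.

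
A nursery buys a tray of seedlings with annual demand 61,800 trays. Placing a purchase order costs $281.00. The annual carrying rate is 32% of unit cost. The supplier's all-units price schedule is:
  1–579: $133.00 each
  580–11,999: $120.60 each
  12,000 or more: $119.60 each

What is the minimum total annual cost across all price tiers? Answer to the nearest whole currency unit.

TC* ≈ $7,489,691

Holding cost per unit per year at price C is H = 0.32·C.
For each price level, check whether its EOQ is feasible; otherwise the best quantity at that price is the breakpoint.
Tier 1 ($133.00): EOQ = 903.4 exceeds tier's upper bound 579, so this tier is dominated.
EOQ at $120.60 = 948.7 (feasible in tier 2): TC = 61,800×$120.60 + (61,800/948.7)×281 + (948.7/2)×0.32×$120.60 = $7,489,690.95.
EOQ at $119.60 = 952.6 < 12000, so use break Q=12000: TC = 61,800×$119.60 + (61,800/12000.0)×281 + (12000.0/2)×0.32×$119.60 = $7,622,359.15.
Lowest total cost among the candidates is at Q = 948.7.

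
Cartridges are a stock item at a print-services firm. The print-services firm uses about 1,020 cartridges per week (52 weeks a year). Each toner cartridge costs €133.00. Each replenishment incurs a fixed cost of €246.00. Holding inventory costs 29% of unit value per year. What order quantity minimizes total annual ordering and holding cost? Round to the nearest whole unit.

Q* ≈ 823 cartridges

Annual demand D = 1,020 × 52 = 53,040.
Holding cost H = 0.29 × €133.00 = €38.5700 per unit per year.
EOQ = √(2DS / H) = √(2 × 53,040 × 246 / 38.57).
= √(26,095,680 / 38.57) = √676,579.7252 ≈ 822.545.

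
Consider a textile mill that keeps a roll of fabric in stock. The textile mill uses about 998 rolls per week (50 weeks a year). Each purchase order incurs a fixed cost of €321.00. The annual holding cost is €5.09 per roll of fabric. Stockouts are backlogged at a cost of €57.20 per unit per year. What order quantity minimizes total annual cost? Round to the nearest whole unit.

Annual demand D = 998 × 50 = 49,900.
With planned backorders, Q* = √(2DS/H) · √((H+B)/B).
√(2DS/H) = √(2 × 49,900 × 321 / 5.09) = 2508.759.
√((H+B)/B) = √((5.09+57.2)/57.2) = 1.0435.
Q* ≈ 2618.002.

Q* ≈ 2,618 rolls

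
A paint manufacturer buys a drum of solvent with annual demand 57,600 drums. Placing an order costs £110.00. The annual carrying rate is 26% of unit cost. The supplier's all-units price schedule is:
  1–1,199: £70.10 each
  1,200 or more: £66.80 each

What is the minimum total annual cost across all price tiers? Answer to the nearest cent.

Holding cost per unit per year at price C is H = 0.26·C.
Evaluate total cost at each tier's feasible EOQ or, if the EOQ is below the tier, at the tier's minimum quantity.
EOQ at £70.10 = 833.8 (feasible in tier 1): TC = 57,600×£70.10 + (57,600/833.8)×110 + (833.8/2)×0.26×£70.10 = £4,052,957.36.
EOQ at £66.80 = 854.2 < 1200, so use break Q=1200: TC = 57,600×£66.80 + (57,600/1200.0)×110 + (1200.0/2)×0.26×£66.80 = £3,863,380.80.
Lowest total cost among the candidates is at Q = 1200.0.

TC* ≈ £3,863,380.80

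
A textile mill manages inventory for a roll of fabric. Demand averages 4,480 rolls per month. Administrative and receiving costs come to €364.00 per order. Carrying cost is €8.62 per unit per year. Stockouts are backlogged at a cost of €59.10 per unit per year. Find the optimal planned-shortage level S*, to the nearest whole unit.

S* ≈ 290 rolls

Annual demand D = 4,480 × 12 = 53,760.
With planned backorders, Q* = √(2DS/H) · √((H+B)/B).
√(2DS/H) = √(2 × 53,760 × 364 / 8.62) = 2130.795.
√((H+B)/B) = √((8.62+59.1)/59.1) = 1.0704.
Q* ≈ 2280.901.
S* = Q* · H/(H+B) = 2280.901 × 8.62/67.72 ≈ 290.333.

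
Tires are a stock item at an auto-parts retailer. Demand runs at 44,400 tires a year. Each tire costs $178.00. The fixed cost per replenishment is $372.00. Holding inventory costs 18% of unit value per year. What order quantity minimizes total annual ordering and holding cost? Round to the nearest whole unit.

Q* ≈ 1,015 tires

Holding cost H = 0.18 × $178.00 = $32.0400 per unit per year.
EOQ = √(2DS / H) = √(2 × 44,400 × 372 / 32.04).
= √(33,033,600 / 32.04) = √1,031,011.236 ≈ 1015.387.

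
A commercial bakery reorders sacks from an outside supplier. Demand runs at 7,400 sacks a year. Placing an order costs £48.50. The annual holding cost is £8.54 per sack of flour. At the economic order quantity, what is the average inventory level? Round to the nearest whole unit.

Q* = √(2DS/H) = √(2 × 7,400 × 48.5 / 8.54) ≈ 289.92.
Average inventory = Q*/2 ≈ 289.92 / 2 = 144.958.

Average inventory ≈ 145 sacks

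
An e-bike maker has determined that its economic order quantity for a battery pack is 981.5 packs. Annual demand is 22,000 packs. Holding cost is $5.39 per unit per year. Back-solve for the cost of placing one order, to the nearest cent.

Squaring Q* = √(2DS/H) gives Q*² = 2DS/H.
From Q* = √(2DS/H): S = Q*²H / (2D) = 981.5² × 5.39 / (2 × 22,000) = 118.0094.

S ≈ $118.01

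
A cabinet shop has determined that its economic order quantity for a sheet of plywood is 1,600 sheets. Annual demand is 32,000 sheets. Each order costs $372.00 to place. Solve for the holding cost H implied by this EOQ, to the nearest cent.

H ≈ $9.30

Invert the EOQ relation Q*² = 2DS/H.
From Q* = √(2DS/H): H = 2DS / Q*² = 2 × 32,000 × 372 / 1,600² = 9.3000.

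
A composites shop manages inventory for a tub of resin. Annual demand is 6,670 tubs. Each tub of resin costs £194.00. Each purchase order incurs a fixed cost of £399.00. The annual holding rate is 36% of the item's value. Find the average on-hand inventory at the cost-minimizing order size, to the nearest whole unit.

Holding cost H = 0.36 × £194.00 = £69.8400 per unit per year.
The optimal lot size = √(2DS/H) = √(2 × 6,670 × 399 / 69.84) ≈ 276.07.
Average inventory = Q*/2 ≈ 276.07 / 2 = 138.033.

Average inventory ≈ 138 tubs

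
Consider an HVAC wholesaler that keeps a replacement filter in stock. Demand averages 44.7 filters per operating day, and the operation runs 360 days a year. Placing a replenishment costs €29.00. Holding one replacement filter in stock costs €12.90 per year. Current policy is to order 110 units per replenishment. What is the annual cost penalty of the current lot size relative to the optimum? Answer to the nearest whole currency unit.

Extra cost ≈ €1,482 per year

Annual demand D = 44.7 × 360 = 16,092.
EOQ = √(2DS/H) = √(2 × 16,092 × 29 / 12.9) ≈ 268.98.
Cost at Q* = (D/Q*)S + (Q*/2)H = √(2DSH) ≈ €3,469.88.
Cost at Q = 110: (16,092/110)×29 + (110/2)×12.9 = €4,242.44 + €709.50 = €4,951.94.
Excess = €4,951.94 − €3,469.88 = €1,482.06.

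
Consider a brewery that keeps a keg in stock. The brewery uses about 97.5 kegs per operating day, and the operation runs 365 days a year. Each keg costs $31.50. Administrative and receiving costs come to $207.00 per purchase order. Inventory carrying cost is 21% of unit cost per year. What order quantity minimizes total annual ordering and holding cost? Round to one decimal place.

Q* ≈ 1,492.4 kegs

Annual demand D = 97.5 × 365 = 35,587.5.
Holding cost H = 0.21 × $31.50 = $6.6150 per unit per year.
EOQ = √(2DS / H) = √(2 × 35,587.5 × 207 / 6.615).
= √(14,733,225 / 6.615) = √2,227,244.898 ≈ 1492.396.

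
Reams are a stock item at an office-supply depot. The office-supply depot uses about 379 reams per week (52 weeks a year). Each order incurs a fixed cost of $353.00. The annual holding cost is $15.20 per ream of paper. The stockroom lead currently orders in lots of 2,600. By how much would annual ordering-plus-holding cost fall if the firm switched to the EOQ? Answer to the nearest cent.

Extra cost ≈ $7,893.03 per year

Annual demand D = 379 × 52 = 19,708.
EOQ = √(2DS/H) = √(2 × 19,708 × 353 / 15.2) ≈ 956.76.
Cost at Q* = (D/Q*)S + (Q*/2)H = √(2DSH) ≈ $14,542.71.
Cost at Q = 2,600: (19,708/2,600)×353 + (2,600/2)×15.2 = $2,675.74 + $19,760.00 = $22,435.74.
Excess = $22,435.74 − $14,542.71 = $7,893.03.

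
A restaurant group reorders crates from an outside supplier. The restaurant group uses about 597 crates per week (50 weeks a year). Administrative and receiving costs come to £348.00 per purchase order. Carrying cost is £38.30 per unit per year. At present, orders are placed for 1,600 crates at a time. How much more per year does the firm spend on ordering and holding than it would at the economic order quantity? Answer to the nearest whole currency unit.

Extra cost ≈ £8,924 per year

Annual demand D = 597 × 50 = 29,850.
EOQ = √(2DS/H) = √(2 × 29,850 × 348 / 38.3) ≈ 736.51.
Cost at Q* = (D/Q*)S + (Q*/2)H = √(2DSH) ≈ £28,208.25.
Cost at Q = 1,600: (29,850/1,600)×348 + (1,600/2)×38.3 = £6,492.38 + £30,640.00 = £37,132.38.
Excess = £37,132.38 − £28,208.25 = £8,924.12.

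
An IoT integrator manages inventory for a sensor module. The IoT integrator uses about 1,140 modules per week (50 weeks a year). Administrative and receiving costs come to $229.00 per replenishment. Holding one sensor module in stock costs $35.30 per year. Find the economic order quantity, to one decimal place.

Annual demand D = 1,140 × 50 = 57,000.
EOQ = √(2DS / H) = √(2 × 57,000 × 229 / 35.3).
= √(26,106,000 / 35.3) = √739,546.7422 ≈ 859.969.

Q* ≈ 860.0 modules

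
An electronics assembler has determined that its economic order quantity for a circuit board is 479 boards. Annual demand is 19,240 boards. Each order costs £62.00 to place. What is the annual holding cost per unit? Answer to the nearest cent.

Invert the EOQ relation Q*² = 2DS/H.
From Q* = √(2DS/H): H = 2DS / Q*² = 2 × 19,240 × 62 / 479² = 10.3981.

H ≈ £10.40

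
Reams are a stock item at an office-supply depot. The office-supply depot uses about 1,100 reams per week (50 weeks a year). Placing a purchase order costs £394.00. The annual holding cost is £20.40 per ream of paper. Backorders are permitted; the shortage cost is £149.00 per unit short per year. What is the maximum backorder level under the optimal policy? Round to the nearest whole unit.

Annual demand D = 1,100 × 50 = 55,000.
With planned backorders, Q* = √(2DS/H) · √((H+B)/B).
√(2DS/H) = √(2 × 55,000 × 394 / 20.4) = 1457.570.
√((H+B)/B) = √((20.4+149)/149) = 1.0663.
Q* ≈ 1554.150.
S* = Q* · H/(H+B) = 1554.150 × 20.4/169.4 ≈ 187.159.

S* ≈ 187 reams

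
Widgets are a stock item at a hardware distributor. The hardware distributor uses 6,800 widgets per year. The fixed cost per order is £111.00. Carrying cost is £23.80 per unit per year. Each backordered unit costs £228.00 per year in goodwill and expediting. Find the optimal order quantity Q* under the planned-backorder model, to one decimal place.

With planned backorders, Q* = √(2DS/H) · √((H+B)/B).
√(2DS/H) = √(2 × 6,800 × 111 / 23.8) = 251.850.
√((H+B)/B) = √((23.8+228)/228) = 1.0509.
Q* ≈ 264.669.

Q* ≈ 264.7 widgets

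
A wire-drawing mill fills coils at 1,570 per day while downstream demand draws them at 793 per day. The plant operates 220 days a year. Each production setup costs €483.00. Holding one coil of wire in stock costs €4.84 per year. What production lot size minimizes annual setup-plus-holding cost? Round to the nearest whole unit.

Annual demand D = 793 × 220 = 174,460.
Production build-up factor (1 − d/p) = 1 − 793/1,570 = 0.4949.
Q* = √(2DS / (H(1 − d/p))) = √(2 × 174,460 × 483 / (4.84 × 0.4949)).
= √(168,528,360 / 2.3953) ≈ 8387.898.

Q* ≈ 8,388 coils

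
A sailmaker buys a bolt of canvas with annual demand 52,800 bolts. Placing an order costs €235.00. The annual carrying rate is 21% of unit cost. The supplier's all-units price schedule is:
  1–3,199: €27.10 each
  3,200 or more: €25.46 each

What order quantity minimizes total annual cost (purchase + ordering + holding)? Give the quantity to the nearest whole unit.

Holding cost per unit per year at price C is H = 0.21·C.
Candidates are each tier's EOQ (if it falls in that tier) and each price-break quantity.
EOQ at €27.10 = 2088.2 (feasible in tier 1): TC = 52,800×€27.10 + (52,800/2088.2)×235 + (2088.2/2)×0.21×€27.10 = €1,442,763.93.
EOQ at €25.46 = 2154.4 < 3200, so use break Q=3200: TC = 52,800×€25.46 + (52,800/3200.0)×235 + (3200.0/2)×0.21×€25.46 = €1,356,720.06.
Lowest total cost is €1,356,720.06 at Q = 3200.0.

Q* ≈ 3,200 bolts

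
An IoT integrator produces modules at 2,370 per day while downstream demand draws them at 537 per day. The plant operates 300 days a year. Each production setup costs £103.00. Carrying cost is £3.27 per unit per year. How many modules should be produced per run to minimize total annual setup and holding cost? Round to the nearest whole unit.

Q* ≈ 3,622 modules

Annual demand D = 537 × 300 = 161,100.
Production build-up factor (1 − d/p) = 1 − 537/2,370 = 0.7734.
Q* = √(2DS / (H(1 − d/p))) = √(2 × 161,100 × 103 / (3.27 × 0.7734)).
= √(33,186,600 / 2.5291) ≈ 3622.434.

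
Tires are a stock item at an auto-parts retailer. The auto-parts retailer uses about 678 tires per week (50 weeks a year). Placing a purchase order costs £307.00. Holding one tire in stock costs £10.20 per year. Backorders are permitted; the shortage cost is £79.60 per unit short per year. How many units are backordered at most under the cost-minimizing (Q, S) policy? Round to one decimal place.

Annual demand D = 678 × 50 = 33,900.
With planned backorders, Q* = √(2DS/H) · √((H+B)/B).
√(2DS/H) = √(2 × 33,900 × 307 / 10.2) = 1428.512.
√((H+B)/B) = √((10.2+79.6)/79.6) = 1.0621.
Q* ≈ 1517.279.
S* = Q* · H/(H+B) = 1517.279 × 10.2/89.8 ≈ 172.341.

S* ≈ 172.3 tires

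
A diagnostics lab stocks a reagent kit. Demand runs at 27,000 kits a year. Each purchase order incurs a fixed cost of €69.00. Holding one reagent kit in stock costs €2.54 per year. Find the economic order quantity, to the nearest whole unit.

Q* ≈ 1,211 kits

EOQ = √(2DS / H) = √(2 × 27,000 × 69 / 2.54).
= √(3,726,000 / 2.54) = √1,466,929.1339 ≈ 1211.168.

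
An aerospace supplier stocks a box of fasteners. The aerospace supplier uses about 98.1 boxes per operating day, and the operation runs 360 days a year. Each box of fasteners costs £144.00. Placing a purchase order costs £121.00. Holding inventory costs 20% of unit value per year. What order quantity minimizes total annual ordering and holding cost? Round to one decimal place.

Q* ≈ 544.7 boxes

Annual demand D = 98.1 × 360 = 35,316.
Holding cost H = 0.20 × £144.00 = £28.8000 per unit per year.
EOQ = √(2DS / H) = √(2 × 35,316 × 121 / 28.8).
= √(8,546,472 / 28.8) = √296,752.5 ≈ 544.750.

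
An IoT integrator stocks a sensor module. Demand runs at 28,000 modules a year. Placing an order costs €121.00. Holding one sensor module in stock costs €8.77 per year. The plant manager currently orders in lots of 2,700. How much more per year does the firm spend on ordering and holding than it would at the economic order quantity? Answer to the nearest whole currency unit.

Extra cost ≈ €5,386 per year

EOQ = √(2DS/H) = √(2 × 28,000 × 121 / 8.77) ≈ 879.00.
Cost at Q* = (D/Q*)S + (Q*/2)H = √(2DSH) ≈ €7,708.79.
Cost at Q = 2,700: (28,000/2,700)×121 + (2,700/2)×8.77 = €1,254.81 + €11,839.50 = €13,094.31.
Excess = €13,094.31 − €7,708.79 = €5,385.52.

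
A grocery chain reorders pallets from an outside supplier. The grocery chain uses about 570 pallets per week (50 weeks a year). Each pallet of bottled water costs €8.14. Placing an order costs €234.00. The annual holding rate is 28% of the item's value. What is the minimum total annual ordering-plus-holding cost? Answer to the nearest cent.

Annual demand D = 570 × 50 = 28,500.
Holding cost H = 0.28 × €8.14 = €2.2792 per unit per year.
The optimal lot size = √(2DS/H) = √(2 × 28,500 × 234 / 2.2792) ≈ 2419.10.
At the optimum the two cost components are equal, so total cost = 2·(Q*/2)H = Q*·H.
Minimum total = √(2DSH) = √(2 × 28,500 × 234 × 2.2792) ≈ 5513.617.

TC* ≈ €5,513.62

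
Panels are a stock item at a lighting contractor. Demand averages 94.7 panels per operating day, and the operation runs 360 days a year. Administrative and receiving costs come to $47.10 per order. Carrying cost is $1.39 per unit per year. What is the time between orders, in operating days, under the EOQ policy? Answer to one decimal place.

Annual demand D = 94.7 × 360 = 34,092.
Q* = √(2DS/H) = √(2 × 34,092 × 47.1 / 1.39) ≈ 1520.00.
Cycle time = Q*/D × 360 = 1520.00 / 34,092 × 360 ≈ 16.051 days.

T ≈ 16.1 days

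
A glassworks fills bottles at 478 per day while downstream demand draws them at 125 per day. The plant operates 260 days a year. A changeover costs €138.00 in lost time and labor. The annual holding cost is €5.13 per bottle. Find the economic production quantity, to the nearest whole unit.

Annual demand D = 125 × 260 = 32,500.
Production build-up factor (1 − d/p) = 1 − 125/478 = 0.7385.
Q* = √(2DS / (H(1 − d/p))) = √(2 × 32,500 × 138 / (5.13 × 0.7385)).
= √(8,970,000 / 3.7885) ≈ 1538.736.

Q* ≈ 1,539 bottles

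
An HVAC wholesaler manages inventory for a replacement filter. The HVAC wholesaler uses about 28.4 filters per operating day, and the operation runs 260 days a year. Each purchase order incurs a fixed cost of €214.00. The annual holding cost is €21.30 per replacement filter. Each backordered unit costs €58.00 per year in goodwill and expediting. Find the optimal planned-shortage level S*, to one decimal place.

Annual demand D = 28.4 × 260 = 7,384.
With planned backorders, Q* = √(2DS/H) · √((H+B)/B).
√(2DS/H) = √(2 × 7,384 × 214 / 21.3) = 385.193.
√((H+B)/B) = √((21.3+58)/58) = 1.1693.
Q* ≈ 450.402.
S* = Q* · H/(H+B) = 450.402 × 21.3/79.3 ≈ 120.978.

S* ≈ 121.0 filters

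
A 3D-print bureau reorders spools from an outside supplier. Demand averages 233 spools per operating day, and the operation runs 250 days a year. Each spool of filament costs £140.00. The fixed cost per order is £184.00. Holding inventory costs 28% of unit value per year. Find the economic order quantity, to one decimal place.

Annual demand D = 233 × 250 = 58,250.
Holding cost H = 0.28 × £140.00 = £39.2000 per unit per year.
EOQ = √(2DS / H) = √(2 × 58,250 × 184 / 39.2).
= √(21,436,000 / 39.2) = √546,836.7347 ≈ 739.484.

Q* ≈ 739.5 spools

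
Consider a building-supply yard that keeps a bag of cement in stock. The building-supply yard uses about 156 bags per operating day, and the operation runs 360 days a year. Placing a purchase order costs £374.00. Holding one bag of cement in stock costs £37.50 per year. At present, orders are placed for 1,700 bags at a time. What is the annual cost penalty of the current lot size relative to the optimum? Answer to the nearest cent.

Extra cost ≈ £4,540.30 per year

Annual demand D = 156 × 360 = 56,160.
EOQ = √(2DS/H) = √(2 × 56,160 × 374 / 37.5) ≈ 1058.40.
Cost at Q* = (D/Q*)S + (Q*/2)H = √(2DSH) ≈ £39,689.90.
Cost at Q = 1,700: (56,160/1,700)×374 + (1,700/2)×37.5 = £12,355.20 + £31,875.00 = £44,230.20.
Excess = £44,230.20 − £39,689.90 = £4,540.30.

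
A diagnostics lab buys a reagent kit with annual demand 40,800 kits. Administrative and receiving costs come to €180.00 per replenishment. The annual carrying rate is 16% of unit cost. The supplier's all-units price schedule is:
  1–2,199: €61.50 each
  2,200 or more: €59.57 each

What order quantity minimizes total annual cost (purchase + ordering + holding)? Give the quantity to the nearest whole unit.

Holding cost per unit per year at price C is H = 0.16·C.
Evaluate total cost at each tier's feasible EOQ or, if the EOQ is below the tier, at the tier's minimum quantity.
EOQ at €61.50 = 1221.8 (feasible in tier 1): TC = 40,800×€61.50 + (40,800/1221.8)×180 + (1221.8/2)×0.16×€61.50 = €2,521,222.06.
EOQ at €59.57 = 1241.4 < 2200, so use break Q=2200: TC = 40,800×€59.57 + (40,800/2200.0)×180 + (2200.0/2)×0.16×€59.57 = €2,444,278.50.
Lowest total cost is €2,444,278.50 at Q = 2200.0.

Q* ≈ 2,200 kits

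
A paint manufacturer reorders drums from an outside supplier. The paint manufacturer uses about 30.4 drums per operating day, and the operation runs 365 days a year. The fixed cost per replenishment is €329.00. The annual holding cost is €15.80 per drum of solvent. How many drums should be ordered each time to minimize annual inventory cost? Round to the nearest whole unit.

Q* ≈ 680 drums

Annual demand D = 30.4 × 365 = 11,096.
EOQ = √(2DS / H) = √(2 × 11,096 × 329 / 15.8).
= √(7,301,168 / 15.8) = √462,099.2405 ≈ 679.779.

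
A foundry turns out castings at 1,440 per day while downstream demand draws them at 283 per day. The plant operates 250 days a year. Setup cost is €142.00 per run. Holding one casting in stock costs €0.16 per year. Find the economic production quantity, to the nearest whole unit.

Q* ≈ 12,502 castings

Annual demand D = 283 × 250 = 70,750.
Production build-up factor (1 − d/p) = 1 − 283/1,440 = 0.8035.
Q* = √(2DS / (H(1 − d/p))) = √(2 × 70,750 × 142 / (0.16 × 0.8035)).
= √(20,093,000 / 0.1286) ≈ 12501.927.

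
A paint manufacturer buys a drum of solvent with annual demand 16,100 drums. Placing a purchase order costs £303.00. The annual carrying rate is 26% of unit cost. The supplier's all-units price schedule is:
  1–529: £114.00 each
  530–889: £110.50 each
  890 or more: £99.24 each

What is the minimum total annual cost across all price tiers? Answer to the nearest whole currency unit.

TC* ≈ £1,614,727

Holding cost per unit per year at price C is H = 0.26·C.
For each price level, check whether its EOQ is feasible; otherwise the best quantity at that price is the breakpoint.
Tier 1 (£114.00): EOQ = 573.7 exceeds tier's upper bound 529, so this tier is dominated.
EOQ at £110.50 = 582.7 (feasible in tier 2): TC = 16,100×£110.50 + (16,100/582.7)×303 + (582.7/2)×0.26×£110.50 = £1,795,792.37.
EOQ at £99.24 = 614.9 < 890, so use break Q=890: TC = 16,100×£99.24 + (16,100/890.0)×303 + (890.0/2)×0.26×£99.24 = £1,614,727.30.
Lowest total cost among the candidates is at Q = 890.0.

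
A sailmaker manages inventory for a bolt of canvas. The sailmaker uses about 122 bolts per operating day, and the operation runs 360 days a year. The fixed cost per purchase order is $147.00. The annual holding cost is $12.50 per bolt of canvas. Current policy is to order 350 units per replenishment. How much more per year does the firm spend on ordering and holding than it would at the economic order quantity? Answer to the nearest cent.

Annual demand D = 122 × 360 = 43,920.
EOQ = √(2DS/H) = √(2 × 43,920 × 147 / 12.5) ≈ 1016.37.
Cost at Q* = (D/Q*)S + (Q*/2)H = √(2DSH) ≈ $12,704.57.
Cost at Q = 350: (43,920/350)×147 + (350/2)×12.5 = $18,446.40 + $2,187.50 = $20,633.90.
Excess = $20,633.90 − $12,704.57 = $7,929.33.

Extra cost ≈ $7,929.33 per year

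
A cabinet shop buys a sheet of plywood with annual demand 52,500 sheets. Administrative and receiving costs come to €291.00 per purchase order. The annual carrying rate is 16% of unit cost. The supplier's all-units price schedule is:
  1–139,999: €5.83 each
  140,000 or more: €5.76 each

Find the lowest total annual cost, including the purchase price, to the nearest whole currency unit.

TC* ≈ €311,414

Holding cost per unit per year at price C is H = 0.16·C.
Candidates are each tier's EOQ (if it falls in that tier) and each price-break quantity.
EOQ at €5.83 = 5723.3 (feasible in tier 1): TC = 52,500×€5.83 + (52,500/5723.3)×291 + (5723.3/2)×0.16×€5.83 = €311,413.70.
EOQ at €5.76 = 5758.0 < 140000, so use break Q=140000: TC = 52,500×€5.76 + (52,500/140000.0)×291 + (140000.0/2)×0.16×€5.76 = €367,021.12.
Lowest total cost among the candidates is at Q = 5723.3.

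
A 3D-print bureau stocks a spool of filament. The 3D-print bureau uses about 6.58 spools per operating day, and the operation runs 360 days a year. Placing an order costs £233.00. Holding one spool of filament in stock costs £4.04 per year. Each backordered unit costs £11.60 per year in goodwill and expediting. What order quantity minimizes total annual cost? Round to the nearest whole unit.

Q* ≈ 607 spools

Annual demand D = 6.58 × 360 = 2,368.8.
With planned backorders, Q* = √(2DS/H) · √((H+B)/B).
√(2DS/H) = √(2 × 2,368.8 × 233 / 4.04) = 522.717.
√((H+B)/B) = √((4.04+11.6)/11.6) = 1.1612.
Q* ≈ 606.954.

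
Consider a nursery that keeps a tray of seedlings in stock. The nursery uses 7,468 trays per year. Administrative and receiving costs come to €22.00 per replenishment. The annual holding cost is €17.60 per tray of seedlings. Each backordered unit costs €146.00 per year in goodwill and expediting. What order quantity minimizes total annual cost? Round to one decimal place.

With planned backorders, Q* = √(2DS/H) · √((H+B)/B).
√(2DS/H) = √(2 × 7,468 × 22 / 17.6) = 136.638.
√((H+B)/B) = √((17.6+146)/146) = 1.0586.
Q* ≈ 144.640.

Q* ≈ 144.6 trays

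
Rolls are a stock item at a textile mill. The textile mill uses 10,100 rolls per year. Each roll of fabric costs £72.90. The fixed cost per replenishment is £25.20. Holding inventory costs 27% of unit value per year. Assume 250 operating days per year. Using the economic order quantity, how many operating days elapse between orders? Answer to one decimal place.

T ≈ 4.0 days

Holding cost H = 0.27 × £72.90 = £19.6830 per unit per year.
EOQ = √(2DS/H) = √(2 × 10,100 × 25.2 / 19.683) ≈ 160.82.
Cycle time = Q*/D × 250 = 160.82 / 10,100 × 250 ≈ 3.981 days.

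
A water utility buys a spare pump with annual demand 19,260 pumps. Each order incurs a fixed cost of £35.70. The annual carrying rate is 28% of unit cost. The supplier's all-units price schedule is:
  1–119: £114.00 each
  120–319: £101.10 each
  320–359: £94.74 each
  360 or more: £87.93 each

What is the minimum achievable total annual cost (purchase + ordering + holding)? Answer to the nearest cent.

Holding cost per unit per year at price C is H = 0.28·C.
Candidates are each tier's EOQ (if it falls in that tier) and each price-break quantity.
Tier 1 (£114.00): EOQ = 207.6 exceeds tier's upper bound 119, so this tier is dominated.
EOQ at £101.10 = 220.4 (feasible in tier 2): TC = 19,260×£101.10 + (19,260/220.4)×35.7 + (220.4/2)×0.28×£101.10 = £1,953,425.24.
EOQ at £94.74 = 227.7 < 320, so use break Q=320: TC = 19,260×£94.74 + (19,260/320.0)×35.7 + (320.0/2)×0.28×£94.74 = £1,831,085.45.
EOQ at £87.93 = 236.3 < 360, so use break Q=360: TC = 19,260×£87.93 + (19,260/360.0)×35.7 + (360.0/2)×0.28×£87.93 = £1,699,873.42.
Lowest total cost among the candidates is at Q = 360.0.

TC* ≈ £1,699,873.42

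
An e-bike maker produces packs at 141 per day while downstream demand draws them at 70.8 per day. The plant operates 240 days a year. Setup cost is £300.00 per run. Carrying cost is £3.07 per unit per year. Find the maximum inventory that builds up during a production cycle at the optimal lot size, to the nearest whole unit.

Annual demand D = 70.8 × 240 = 16,992.
Production build-up factor (1 − d/p) = 1 − 70.8/141 = 0.4979.
Q* = √(2DS / (H(1 − d/p))) = √(2 × 16,992 × 300 / (3.07 × 0.4979)).
= √(10,195,200 / 1.5285) ≈ 2582.675.
Maximum inventory = Q*(1 − d/p) = 2582.675 × 0.4979 ≈ 1285.842.

I_max ≈ 1,286 packs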